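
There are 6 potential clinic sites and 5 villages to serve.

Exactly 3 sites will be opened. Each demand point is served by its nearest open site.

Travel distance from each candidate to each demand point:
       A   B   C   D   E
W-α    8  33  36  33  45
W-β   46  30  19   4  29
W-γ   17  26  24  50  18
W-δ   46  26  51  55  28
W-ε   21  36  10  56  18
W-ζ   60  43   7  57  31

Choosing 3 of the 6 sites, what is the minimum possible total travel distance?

Open {W-α, W-β, W-ε}.
  A→W-α 8, B→W-β 30, C→W-ε 10, D→W-β 4, E→W-ε 18  ⇒ total 70.
Compare {W-β, W-γ, W-ζ}: total 72.
Compare {W-α, W-β, W-γ}: total 75.
No size-3 selection does better; minimum is 70.

70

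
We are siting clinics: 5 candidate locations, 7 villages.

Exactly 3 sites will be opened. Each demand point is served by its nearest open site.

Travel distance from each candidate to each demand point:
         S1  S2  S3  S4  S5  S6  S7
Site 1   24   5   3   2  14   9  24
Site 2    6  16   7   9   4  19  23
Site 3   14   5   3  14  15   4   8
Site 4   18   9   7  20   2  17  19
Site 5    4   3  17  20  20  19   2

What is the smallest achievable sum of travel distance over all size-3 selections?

Open {Site 1, Site 4, Site 5}.
  S1→Site 5 4, S2→Site 5 3, S3→Site 1 3, S4→Site 1 2, S5→Site 4 2, S6→Site 1 9, S7→Site 5 2  ⇒ total 25.
Compare {Site 1, Site 2, Site 5}: total 27.
Compare {Site 2, Site 3, Site 5}: total 29.
No size-3 selection does better; minimum is 25.

25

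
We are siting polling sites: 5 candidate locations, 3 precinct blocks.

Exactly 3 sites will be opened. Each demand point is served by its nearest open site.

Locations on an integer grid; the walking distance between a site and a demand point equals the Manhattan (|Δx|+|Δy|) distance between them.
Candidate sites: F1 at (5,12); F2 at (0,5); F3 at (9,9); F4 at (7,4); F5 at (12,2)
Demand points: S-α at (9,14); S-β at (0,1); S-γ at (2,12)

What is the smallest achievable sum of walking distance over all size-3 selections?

Open {F1, F2, F3}.
  S-α→F3 5, S-β→F2 4, S-γ→F1 3  ⇒ total 12.
Compare {F1, F2, F4}: total 13.
Compare {F1, F2, F5}: total 13.
No size-3 selection does better; minimum is 12.

12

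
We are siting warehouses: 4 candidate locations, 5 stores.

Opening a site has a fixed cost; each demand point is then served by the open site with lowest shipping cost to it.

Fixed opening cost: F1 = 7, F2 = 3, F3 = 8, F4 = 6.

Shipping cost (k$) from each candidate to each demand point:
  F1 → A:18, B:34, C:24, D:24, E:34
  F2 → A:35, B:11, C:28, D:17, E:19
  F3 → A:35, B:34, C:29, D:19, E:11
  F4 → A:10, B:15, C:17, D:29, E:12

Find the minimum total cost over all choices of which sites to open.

76

Open {F2, F4}: assign each demand point to its cheapest open site.
  A→F4 10, B→F2 11, C→F4 17, D→F2 17, E→F4 12
  shipping cost 67, fixed 9 → total 76.
Compare {F1, F2, F4}: shipping cost 67 + fixed 16 = 83.
Compare {F2, F3, F4}: shipping cost 66 + fixed 17 = 83.
Compare {F3, F4}: shipping cost 72 + fixed 14 = 86.
All other subsets cost ≥ 83. Minimum total cost: 76.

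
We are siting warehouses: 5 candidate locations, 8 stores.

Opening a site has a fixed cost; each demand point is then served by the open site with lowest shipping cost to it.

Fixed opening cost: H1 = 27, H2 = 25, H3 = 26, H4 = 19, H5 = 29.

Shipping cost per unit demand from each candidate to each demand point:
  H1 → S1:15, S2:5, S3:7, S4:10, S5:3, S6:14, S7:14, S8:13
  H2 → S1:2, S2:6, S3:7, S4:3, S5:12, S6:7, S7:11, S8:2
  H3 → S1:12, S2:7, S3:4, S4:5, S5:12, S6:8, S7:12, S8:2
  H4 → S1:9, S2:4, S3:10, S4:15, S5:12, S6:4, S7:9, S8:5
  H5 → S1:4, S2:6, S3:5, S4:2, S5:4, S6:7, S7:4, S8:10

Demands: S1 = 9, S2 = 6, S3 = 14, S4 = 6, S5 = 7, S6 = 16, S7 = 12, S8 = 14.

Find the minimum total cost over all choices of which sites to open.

365

Open {H2, H4, H5}: assign each demand point to its cheapest open site.
  S1→H2 9×2=18, S2→H4 6×4=24, S3→H5 14×5=70, S4→H5 6×2=12, S5→H5 7×4=28, S6→H4 16×4=64, S7→H5 12×4=48, S8→H2 14×2=28
  shipping cost 292, fixed 73 → total 365.
Compare {H3, H4, H5}: shipping cost 296 + fixed 74 = 370.
Compare {H2, H3, H4, H5}: shipping cost 278 + fixed 99 = 377.
Compare {H1, H2, H4, H5}: shipping cost 285 + fixed 100 = 385.
All other subsets cost ≥ 370. Minimum total cost: 365.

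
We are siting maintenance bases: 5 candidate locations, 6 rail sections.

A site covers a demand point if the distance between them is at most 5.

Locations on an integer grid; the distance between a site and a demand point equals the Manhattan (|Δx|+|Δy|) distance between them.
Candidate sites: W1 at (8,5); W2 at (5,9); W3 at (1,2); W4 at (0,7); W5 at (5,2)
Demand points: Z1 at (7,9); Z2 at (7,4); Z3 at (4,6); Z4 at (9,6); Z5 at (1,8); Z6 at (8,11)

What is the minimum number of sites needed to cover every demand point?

2

Coverage sets (demand points within 5 of each site):
  W1: {Z1, Z2, Z3, Z4}
  W2: {Z1, Z3, Z5, Z6}
  W3: {}
  W4: {Z3, Z5}
  W5: {Z2, Z3}
No single site covers all 6 demand points.
But {W1, W2} covers everything, so the minimum is 2.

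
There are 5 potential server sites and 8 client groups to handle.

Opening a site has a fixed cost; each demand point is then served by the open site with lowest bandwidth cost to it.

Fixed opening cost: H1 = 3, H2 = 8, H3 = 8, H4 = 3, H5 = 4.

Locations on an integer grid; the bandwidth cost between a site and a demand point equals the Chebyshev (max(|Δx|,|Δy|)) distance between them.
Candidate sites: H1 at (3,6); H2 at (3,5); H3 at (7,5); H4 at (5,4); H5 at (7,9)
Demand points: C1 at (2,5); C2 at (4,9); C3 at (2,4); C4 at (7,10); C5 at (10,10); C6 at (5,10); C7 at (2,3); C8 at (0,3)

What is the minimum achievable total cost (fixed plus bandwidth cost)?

Open {H1, H5}: assign each demand point to its cheapest open site.
  C1→H1 1, C2→H1 3, C3→H1 2, C4→H5 1, C5→H5 3, C6→H5 2, C7→H1 3, C8→H1 3
  bandwidth cost 18, fixed 7 → total 25.
Compare {H2, H5}: bandwidth cost 16 + fixed 12 = 28.
Compare {H1, H4, H5}: bandwidth cost 18 + fixed 10 = 28.
Compare {H1}: bandwidth cost 27 + fixed 3 = 30.
All other subsets cost ≥ 28. Minimum total cost: 25.

25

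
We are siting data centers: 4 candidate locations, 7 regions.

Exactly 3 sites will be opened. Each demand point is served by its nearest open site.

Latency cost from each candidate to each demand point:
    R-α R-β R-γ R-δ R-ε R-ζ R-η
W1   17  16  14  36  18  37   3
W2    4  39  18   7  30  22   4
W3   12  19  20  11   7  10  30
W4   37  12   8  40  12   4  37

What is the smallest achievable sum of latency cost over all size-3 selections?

Open {W2, W3, W4}.
  R-α→W2 4, R-β→W4 12, R-γ→W4 8, R-δ→W2 7, R-ε→W3 7, R-ζ→W4 4, R-η→W2 4  ⇒ total 46.
Compare {W1, W2, W4}: total 50.
Compare {W1, W3, W4}: total 57.
No size-3 selection does better; minimum is 46.

46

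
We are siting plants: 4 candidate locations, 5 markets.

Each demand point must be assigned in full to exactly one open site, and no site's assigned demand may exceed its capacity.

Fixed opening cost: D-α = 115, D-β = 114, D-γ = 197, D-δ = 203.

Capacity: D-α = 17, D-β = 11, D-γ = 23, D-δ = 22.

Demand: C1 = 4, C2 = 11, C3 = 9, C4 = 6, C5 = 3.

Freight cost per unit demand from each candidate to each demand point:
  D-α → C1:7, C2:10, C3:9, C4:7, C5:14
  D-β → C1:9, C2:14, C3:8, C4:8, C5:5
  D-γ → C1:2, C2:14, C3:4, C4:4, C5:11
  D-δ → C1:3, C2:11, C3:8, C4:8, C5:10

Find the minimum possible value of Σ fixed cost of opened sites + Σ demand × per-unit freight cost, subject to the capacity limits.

523

Open {D-α, D-γ}; cheapest assignment that respects the capacities:
  D-α (cap 17, load 11): C2 — cost 11×10 = 110
  D-γ (cap 23, load 22): C1, C3, C4, C5 — cost 4×2 + 9×4 + 6×4 + 3×11 = 101
  Shipping 211, fixed 312 → total 523.
  Any other capacity-feasible assignment to {D-α, D-γ} ships for at least 211.
Compare {D-β, D-γ}: its best feasible assignment gives total 566.
Compare {D-α, D-δ}: its best feasible assignment gives total 584.
Every other set of open sites that can feasibly serve all demand totals ≥ 566 even under its best assignment. Minimum: 523.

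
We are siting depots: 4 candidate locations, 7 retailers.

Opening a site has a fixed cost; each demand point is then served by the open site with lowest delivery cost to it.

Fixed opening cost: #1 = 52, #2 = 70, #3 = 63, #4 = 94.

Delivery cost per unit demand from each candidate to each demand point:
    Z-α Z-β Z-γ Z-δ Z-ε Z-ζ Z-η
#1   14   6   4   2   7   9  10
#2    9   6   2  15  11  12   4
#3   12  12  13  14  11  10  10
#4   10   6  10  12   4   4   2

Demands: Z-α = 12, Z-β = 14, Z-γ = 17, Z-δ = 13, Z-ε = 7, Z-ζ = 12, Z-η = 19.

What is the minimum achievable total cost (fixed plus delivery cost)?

Open {#1, #4}: assign each demand point to its cheapest open site.
  Z-α→#4 12×10=120, Z-β→#1 14×6=84, Z-γ→#1 17×4=68, Z-δ→#1 13×2=26, Z-ε→#4 7×4=28, Z-ζ→#4 12×4=48, Z-η→#4 19×2=38
  delivery cost 412, fixed 146 → total 558.
Compare {#1, #2, #4}: delivery cost 366 + fixed 216 = 582.
Compare {#1, #2}: delivery cost 485 + fixed 122 = 607.
Compare {#1, #3, #4}: delivery cost 412 + fixed 209 = 621.
All other subsets cost ≥ 582. Minimum total cost: 558.

558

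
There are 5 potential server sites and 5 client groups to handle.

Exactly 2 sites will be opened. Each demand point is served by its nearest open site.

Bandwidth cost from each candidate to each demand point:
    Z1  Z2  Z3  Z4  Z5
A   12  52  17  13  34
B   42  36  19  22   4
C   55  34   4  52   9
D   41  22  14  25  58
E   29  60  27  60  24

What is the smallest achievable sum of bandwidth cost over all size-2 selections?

Open {A, C}.
  Z1→A 12, Z2→C 34, Z3→C 4, Z4→A 13, Z5→C 9  ⇒ total 72.
Compare {A, B}: total 82.
Compare {A, D}: total 95.
No size-2 selection does better; minimum is 72.

72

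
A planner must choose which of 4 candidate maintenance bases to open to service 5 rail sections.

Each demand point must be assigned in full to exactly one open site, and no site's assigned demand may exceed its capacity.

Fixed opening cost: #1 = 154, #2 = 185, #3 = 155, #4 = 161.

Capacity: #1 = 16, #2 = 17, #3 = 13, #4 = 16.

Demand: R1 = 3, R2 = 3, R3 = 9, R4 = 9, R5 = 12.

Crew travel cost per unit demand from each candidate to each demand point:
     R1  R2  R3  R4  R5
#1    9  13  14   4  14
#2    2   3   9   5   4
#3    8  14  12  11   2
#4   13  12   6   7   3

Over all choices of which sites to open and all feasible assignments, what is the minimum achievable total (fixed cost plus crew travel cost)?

639

Open {#2, #3, #4}; cheapest assignment that respects the capacities:
  #2 (cap 17, load 15): R1, R2, R4 — cost 3×2 + 3×3 + 9×5 = 60
  #3 (cap 13, load 12): R5 — cost 12×2 = 24
  #4 (cap 16, load 9): R3 — cost 9×6 = 54
  Shipping 138, fixed 501 → total 639.
  Any other capacity-feasible assignment to {#2, #3, #4} ships for at least 138.
Compare {#1, #3, #4}: its best feasible assignment gives total 647.
Compare {#1, #2, #3}: its best feasible assignment gives total 650.
Every other set of open sites that can feasibly serve all demand totals ≥ 647 even under its best assignment. Minimum: 639.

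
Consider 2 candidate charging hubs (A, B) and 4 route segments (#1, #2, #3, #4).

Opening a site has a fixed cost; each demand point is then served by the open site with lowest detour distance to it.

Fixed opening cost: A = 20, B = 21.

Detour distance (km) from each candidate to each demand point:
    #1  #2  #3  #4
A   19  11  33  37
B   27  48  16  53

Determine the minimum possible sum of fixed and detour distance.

120

Open {A}: assign each demand point to its cheapest open site.
  #1→A 19, #2→A 11, #3→A 33, #4→A 37
  detour distance 100, fixed 20 → total 120.
Compare {A, B}: detour distance 83 + fixed 41 = 124.
Compare {B}: detour distance 144 + fixed 21 = 165.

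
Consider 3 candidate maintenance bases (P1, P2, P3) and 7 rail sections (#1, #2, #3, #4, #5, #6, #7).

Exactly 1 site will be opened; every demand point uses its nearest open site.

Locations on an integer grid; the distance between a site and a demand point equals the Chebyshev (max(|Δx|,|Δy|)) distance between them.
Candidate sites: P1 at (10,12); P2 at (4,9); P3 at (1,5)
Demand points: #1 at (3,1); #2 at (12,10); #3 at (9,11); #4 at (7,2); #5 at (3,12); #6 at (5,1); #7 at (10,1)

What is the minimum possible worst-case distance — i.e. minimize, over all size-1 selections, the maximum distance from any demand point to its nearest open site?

Open {P2}.
  Farthest demand point is #1 at distance 8 (to P2); all others are ≤ 8.
With {P1} the worst case is 11.
With {P3} the worst case is 11.
No size-1 selection achieves below 8.

8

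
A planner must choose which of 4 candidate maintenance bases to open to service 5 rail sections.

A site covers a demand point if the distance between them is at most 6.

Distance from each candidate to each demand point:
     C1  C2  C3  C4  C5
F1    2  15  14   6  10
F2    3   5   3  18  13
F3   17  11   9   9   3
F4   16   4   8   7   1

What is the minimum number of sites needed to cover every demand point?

3

Coverage sets (demand points within 6 of each site):
  F1: {C1, C4}
  F2: {C1, C2, C3}
  F3: {C5}
  F4: {C2, C5}
No 2 sites suffice: every size-2 union leaves at least one demand point uncovered.
But {F1, F2, F3} covers everything, so the minimum is 3.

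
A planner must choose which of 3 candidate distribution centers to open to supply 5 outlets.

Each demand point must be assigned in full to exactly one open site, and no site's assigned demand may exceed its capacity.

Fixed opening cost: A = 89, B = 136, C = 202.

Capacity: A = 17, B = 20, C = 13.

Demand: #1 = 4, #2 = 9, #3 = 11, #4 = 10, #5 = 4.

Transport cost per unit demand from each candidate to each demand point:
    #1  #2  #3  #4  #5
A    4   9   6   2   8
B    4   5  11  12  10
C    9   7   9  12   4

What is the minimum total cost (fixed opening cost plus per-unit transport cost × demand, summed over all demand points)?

Open {A, B, C}; cheapest assignment that respects the capacities:
  A (cap 17, load 14): #4, #5 — cost 10×2 + 4×8 = 52
  B (cap 20, load 13): #1, #2 — cost 4×4 + 9×5 = 61
  C (cap 13, load 11): #3 — cost 11×9 = 99
  Shipping 212, fixed 427 → total 639.
  Any other capacity-feasible assignment to {A, B, C} ships for at least 212.
Total demand is 38 and no other set of sites has combined capacity ≥ 38, so {A, B, C} is the only feasible choice of open sites. Minimum: 639.

639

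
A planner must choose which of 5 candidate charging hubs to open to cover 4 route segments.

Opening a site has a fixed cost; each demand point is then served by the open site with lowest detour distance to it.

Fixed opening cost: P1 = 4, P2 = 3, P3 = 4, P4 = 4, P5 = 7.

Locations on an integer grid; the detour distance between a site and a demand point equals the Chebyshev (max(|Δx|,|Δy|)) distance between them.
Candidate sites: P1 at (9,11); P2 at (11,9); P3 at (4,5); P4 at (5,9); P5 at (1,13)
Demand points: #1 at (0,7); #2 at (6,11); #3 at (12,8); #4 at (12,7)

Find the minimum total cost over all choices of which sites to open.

17

Open {P2, P4}: assign each demand point to its cheapest open site.
  #1→P4 5, #2→P4 2, #3→P2 1, #4→P2 2
  detour distance 10, fixed 7 → total 17.
Compare {P2, P3}: detour distance 12 + fixed 7 = 19.
Compare {P2, P3, P4}: detour distance 9 + fixed 11 = 20.
Compare {P1, P2, P3}: detour distance 10 + fixed 11 = 21.
All other subsets cost ≥ 19. Minimum total cost: 17.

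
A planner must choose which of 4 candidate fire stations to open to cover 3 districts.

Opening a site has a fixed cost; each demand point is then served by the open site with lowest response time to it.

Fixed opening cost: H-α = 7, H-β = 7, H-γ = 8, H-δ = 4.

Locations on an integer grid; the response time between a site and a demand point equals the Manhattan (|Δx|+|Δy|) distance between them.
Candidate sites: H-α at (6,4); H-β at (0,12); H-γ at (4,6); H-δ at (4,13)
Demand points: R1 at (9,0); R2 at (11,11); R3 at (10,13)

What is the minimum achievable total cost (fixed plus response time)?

Open {H-α, H-δ}: assign each demand point to its cheapest open site.
  R1→H-α 7, R2→H-δ 9, R3→H-δ 6
  response time 22, fixed 11 → total 33.
Compare {H-δ}: response time 33 + fixed 4 = 37.
Compare {H-γ, H-δ}: response time 26 + fixed 12 = 38.
Compare {H-α}: response time 32 + fixed 7 = 39.
All other subsets cost ≥ 37. Minimum total cost: 33.

33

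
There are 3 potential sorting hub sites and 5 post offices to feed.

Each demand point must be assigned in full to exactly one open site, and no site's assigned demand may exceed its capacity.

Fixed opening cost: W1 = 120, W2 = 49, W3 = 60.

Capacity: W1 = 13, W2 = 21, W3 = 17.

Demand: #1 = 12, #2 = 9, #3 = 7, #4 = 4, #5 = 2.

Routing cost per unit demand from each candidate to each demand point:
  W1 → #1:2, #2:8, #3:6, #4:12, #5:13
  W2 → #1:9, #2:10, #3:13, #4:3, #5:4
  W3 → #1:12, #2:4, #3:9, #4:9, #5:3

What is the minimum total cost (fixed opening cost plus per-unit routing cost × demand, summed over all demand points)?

Open {W2, W3}; cheapest assignment that respects the capacities:
  W2 (cap 21, load 18): #1, #4, #5 — cost 12×9 + 4×3 + 2×4 = 128
  W3 (cap 17, load 16): #2, #3 — cost 9×4 + 7×9 = 99
  Shipping 227, fixed 109 → total 336.
  Any other capacity-feasible assignment to {W2, W3} ships for at least 227.
Compare {W1, W2, W3}: its best feasible assignment gives total 372.
Compare {W1, W2}: its best feasible assignment gives total 483.
Every other set of open sites that can feasibly serve all demand totals ≥ 372 even under its best assignment. Minimum: 336.

336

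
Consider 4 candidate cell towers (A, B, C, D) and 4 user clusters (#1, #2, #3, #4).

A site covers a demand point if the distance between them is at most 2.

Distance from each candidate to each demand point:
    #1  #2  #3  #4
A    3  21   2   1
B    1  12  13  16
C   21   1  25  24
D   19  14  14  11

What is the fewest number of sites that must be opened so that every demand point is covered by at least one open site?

Coverage sets (demand points within 2 of each site):
  A: {#3, #4}
  B: {#1}
  C: {#2}
  D: {}
No 2 sites suffice: every size-2 union leaves at least one demand point uncovered.
But {A, B, C} covers everything, so the minimum is 3.

3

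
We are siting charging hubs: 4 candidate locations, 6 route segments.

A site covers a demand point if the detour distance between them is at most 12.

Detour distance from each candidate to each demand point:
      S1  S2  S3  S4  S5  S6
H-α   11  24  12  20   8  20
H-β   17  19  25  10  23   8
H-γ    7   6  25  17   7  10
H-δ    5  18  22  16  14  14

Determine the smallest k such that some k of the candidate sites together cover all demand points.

3

Coverage sets (demand points within 12 of each site):
  H-α: {S1, S3, S5}
  H-β: {S4, S6}
  H-γ: {S1, S2, S5, S6}
  H-δ: {S1}
No 2 sites suffice: every size-2 union leaves at least one demand point uncovered.
But {H-α, H-β, H-γ} covers everything, so the minimum is 3.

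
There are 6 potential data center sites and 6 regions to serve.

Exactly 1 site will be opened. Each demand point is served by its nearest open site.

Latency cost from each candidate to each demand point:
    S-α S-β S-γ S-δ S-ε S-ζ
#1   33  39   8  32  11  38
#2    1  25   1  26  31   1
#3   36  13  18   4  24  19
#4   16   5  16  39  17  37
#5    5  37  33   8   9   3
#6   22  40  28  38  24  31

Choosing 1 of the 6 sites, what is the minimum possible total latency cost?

Open {#2}.
  S-α→#2 1, S-β→#2 25, S-γ→#2 1, S-δ→#2 26, S-ε→#2 31, S-ζ→#2 1  ⇒ total 85.
Compare {#5}: total 95.
Compare {#3}: total 114.
No size-1 selection does better; minimum is 85.

85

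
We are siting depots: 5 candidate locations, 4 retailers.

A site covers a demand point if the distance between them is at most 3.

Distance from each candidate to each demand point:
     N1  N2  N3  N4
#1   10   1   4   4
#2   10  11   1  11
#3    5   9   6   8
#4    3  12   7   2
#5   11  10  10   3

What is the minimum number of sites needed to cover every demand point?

Coverage sets (demand points within 3 of each site):
  #1: {N2}
  #2: {N3}
  #3: {}
  #4: {N1, N4}
  #5: {N4}
No 2 sites suffice: every size-2 union leaves at least one demand point uncovered.
But {#1, #2, #4} covers everything, so the minimum is 3.

3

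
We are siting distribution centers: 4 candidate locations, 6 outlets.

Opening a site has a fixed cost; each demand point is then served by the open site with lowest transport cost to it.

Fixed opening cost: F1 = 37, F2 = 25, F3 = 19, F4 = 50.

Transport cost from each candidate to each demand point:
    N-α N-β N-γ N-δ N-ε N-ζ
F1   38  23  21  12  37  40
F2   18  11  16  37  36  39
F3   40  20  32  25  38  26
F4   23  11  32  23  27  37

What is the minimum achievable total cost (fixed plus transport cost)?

176

Open {F2, F3}: assign each demand point to its cheapest open site.
  N-α→F2 18, N-β→F2 11, N-γ→F2 16, N-δ→F3 25, N-ε→F2 36, N-ζ→F3 26
  transport cost 132, fixed 44 → total 176.
Compare {F2}: transport cost 157 + fixed 25 = 182.
Compare {F1, F2}: transport cost 132 + fixed 62 = 194.
Compare {F3}: transport cost 181 + fixed 19 = 200.
All other subsets cost ≥ 182. Minimum total cost: 176.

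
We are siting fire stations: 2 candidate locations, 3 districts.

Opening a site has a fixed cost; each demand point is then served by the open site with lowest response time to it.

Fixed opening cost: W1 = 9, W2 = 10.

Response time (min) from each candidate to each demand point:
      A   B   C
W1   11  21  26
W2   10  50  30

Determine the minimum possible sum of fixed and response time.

67

Open {W1}: assign each demand point to its cheapest open site.
  A→W1 11, B→W1 21, C→W1 26
  response time 58, fixed 9 → total 67.
Compare {W1, W2}: response time 57 + fixed 19 = 76.
Compare {W2}: response time 90 + fixed 10 = 100.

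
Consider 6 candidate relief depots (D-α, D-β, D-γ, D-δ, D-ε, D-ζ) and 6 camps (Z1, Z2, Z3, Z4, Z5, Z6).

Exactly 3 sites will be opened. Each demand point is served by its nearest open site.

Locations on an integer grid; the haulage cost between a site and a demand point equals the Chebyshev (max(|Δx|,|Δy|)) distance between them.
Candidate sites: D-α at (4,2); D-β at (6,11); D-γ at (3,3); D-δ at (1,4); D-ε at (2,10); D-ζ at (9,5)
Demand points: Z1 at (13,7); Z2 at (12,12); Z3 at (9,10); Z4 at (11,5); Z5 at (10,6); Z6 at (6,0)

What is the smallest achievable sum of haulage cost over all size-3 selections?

18

Open {D-α, D-β, D-ζ}.
  Z1→D-ζ 4, Z2→D-β 6, Z3→D-β 3, Z4→D-ζ 2, Z5→D-ζ 1, Z6→D-α 2  ⇒ total 18.
Compare {D-β, D-γ, D-ζ}: total 19.
Compare {D-α, D-γ, D-ζ}: total 21.
No size-3 selection does better; minimum is 18.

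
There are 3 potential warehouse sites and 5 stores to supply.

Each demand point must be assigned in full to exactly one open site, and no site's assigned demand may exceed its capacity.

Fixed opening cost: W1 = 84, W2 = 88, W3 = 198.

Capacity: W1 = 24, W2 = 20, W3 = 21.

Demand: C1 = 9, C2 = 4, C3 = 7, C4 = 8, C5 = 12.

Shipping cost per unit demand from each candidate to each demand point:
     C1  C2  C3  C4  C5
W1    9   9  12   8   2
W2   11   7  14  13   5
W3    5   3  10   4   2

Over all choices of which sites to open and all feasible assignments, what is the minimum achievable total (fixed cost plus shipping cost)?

479

Open {W1, W3}; cheapest assignment that respects the capacities:
  W1 (cap 24, load 19): C3, C5 — cost 7×12 + 12×2 = 108
  W3 (cap 21, load 21): C1, C2, C4 — cost 9×5 + 4×3 + 8×4 = 89
  Shipping 197, fixed 282 → total 479.
  Any other capacity-feasible assignment to {W1, W3} ships for at least 197.
Compare {W1, W2}: its best feasible assignment gives total 485.
Compare {W2, W3}: its best feasible assignment gives total 533.
Every other set of open sites that can feasibly serve all demand totals ≥ 485 even under its best assignment. Minimum: 479.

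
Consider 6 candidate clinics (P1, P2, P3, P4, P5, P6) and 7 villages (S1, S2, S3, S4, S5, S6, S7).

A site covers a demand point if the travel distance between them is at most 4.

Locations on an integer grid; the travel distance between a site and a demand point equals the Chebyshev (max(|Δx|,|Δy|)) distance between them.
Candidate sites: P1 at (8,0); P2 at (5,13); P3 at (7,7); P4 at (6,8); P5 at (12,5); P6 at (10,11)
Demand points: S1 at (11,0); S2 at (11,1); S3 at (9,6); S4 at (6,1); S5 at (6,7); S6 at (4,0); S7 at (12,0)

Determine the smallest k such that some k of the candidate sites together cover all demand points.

2

Coverage sets (demand points within 4 of each site):
  P1: {S1, S2, S4, S6, S7}
  P2: {}
  P3: {S3, S5}
  P4: {S3, S5}
  P5: {S2, S3}
  P6: {S5}
No single site covers all 7 demand points.
But {P1, P3} covers everything, so the minimum is 2.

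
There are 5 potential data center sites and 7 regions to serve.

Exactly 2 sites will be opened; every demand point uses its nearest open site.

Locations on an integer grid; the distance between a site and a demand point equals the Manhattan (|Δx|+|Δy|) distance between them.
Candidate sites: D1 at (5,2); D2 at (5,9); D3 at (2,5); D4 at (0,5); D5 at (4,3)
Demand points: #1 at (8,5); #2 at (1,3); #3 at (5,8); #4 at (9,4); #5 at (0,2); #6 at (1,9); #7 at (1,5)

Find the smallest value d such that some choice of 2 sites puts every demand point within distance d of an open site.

Open {D1, D3}.
  Farthest demand point is #1 at distance 6 (to D1); all others are ≤ 6.
With {D1, D4} the worst case is 6.
With {D2, D5} the worst case is 6.
No size-2 selection achieves below 6.

6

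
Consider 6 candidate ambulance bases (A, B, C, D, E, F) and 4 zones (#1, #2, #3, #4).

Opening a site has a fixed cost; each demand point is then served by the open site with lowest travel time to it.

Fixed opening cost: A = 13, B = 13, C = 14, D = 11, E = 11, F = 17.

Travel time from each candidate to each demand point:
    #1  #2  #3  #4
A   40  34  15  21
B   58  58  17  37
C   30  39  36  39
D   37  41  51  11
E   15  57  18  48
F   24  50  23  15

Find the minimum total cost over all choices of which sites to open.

Open {D, E}: assign each demand point to its cheapest open site.
  #1→E 15, #2→D 41, #3→E 18, #4→D 11
  travel time 85, fixed 22 → total 107.
Compare {A, E}: travel time 85 + fixed 24 = 109.
Compare {A, D, E}: travel time 75 + fixed 35 = 110.
Compare {A, F}: travel time 88 + fixed 30 = 118.
All other subsets cost ≥ 109. Minimum total cost: 107.

107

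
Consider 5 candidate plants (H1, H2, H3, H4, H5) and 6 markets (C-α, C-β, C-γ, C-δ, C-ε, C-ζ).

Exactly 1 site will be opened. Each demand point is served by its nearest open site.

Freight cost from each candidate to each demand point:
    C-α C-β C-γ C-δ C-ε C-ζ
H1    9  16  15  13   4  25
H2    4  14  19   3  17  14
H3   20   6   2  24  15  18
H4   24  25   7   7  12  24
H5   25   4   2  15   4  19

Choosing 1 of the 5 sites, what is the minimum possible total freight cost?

Open {H5}.
  C-α→H5 25, C-β→H5 4, C-γ→H5 2, C-δ→H5 15, C-ε→H5 4, C-ζ→H5 19  ⇒ total 69.
Compare {H2}: total 71.
Compare {H1}: total 82.
No size-1 selection does better; minimum is 69.

69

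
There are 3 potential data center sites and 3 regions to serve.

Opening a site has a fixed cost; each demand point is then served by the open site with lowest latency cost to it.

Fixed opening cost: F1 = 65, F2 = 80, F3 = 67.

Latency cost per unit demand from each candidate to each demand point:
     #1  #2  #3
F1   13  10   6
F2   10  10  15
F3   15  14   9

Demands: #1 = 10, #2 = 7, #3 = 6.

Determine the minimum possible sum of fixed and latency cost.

Open {F1}: assign each demand point to its cheapest open site.
  #1→F1 10×13=130, #2→F1 7×10=70, #3→F1 6×6=36
  latency cost 236, fixed 65 → total 301.
Compare {F2}: latency cost 260 + fixed 80 = 340.
Compare {F1, F2}: latency cost 206 + fixed 145 = 351.
Compare {F1, F3}: latency cost 236 + fixed 132 = 368.
All other subsets cost ≥ 340. Minimum total cost: 301.

301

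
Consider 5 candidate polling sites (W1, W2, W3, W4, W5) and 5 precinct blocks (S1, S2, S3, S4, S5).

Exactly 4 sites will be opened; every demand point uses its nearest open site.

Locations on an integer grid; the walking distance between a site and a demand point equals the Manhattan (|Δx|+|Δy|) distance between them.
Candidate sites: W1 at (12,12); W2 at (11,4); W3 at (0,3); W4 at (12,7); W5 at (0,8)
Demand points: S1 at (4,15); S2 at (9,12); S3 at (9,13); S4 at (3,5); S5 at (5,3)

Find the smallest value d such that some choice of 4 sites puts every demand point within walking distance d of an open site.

11

Open {W1, W2, W3, W4}.
  Farthest demand point is S1 at walking distance 11 (to W1); all others are ≤ 11.
With {W1, W2, W3, W5} the worst case is 11.
With {W1, W2, W4, W5} the worst case is 11.
No size-4 selection achieves below 11.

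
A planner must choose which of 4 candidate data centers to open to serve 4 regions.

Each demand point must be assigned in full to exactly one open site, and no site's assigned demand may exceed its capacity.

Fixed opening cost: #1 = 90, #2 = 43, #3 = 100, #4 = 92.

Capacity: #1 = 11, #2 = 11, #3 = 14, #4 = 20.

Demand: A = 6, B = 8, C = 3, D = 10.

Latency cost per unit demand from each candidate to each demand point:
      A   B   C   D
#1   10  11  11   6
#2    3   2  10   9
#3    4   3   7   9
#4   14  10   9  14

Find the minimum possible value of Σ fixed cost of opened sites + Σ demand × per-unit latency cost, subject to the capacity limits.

Open {#1, #2, #3}; cheapest assignment that respects the capacities:
  #1 (cap 11, load 10): D — cost 10×6 = 60
  #2 (cap 11, load 8): B — cost 8×2 = 16
  #3 (cap 14, load 9): A, C — cost 6×4 + 3×7 = 45
  Shipping 121, fixed 233 → total 354.
  Any other capacity-feasible assignment to {#1, #2, #3} ships for at least 121.
Compare {#2, #3, #4}: its best feasible assignment gives total 400.
Compare {#2, #4}: its best feasible assignment gives total 402.
Every other set of open sites that can feasibly serve all demand totals ≥ 400 even under its best assignment. Minimum: 354.

354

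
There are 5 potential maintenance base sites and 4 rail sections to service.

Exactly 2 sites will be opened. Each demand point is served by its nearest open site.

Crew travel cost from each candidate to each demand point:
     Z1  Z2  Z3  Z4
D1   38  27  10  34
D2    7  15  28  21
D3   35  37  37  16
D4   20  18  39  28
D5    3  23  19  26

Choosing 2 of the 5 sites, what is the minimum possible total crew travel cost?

53

Open {D1, D2}.
  Z1→D2 7, Z2→D2 15, Z3→D1 10, Z4→D2 21  ⇒ total 53.
Compare {D2, D5}: total 58.
Compare {D3, D5}: total 61.
No size-2 selection does better; minimum is 53.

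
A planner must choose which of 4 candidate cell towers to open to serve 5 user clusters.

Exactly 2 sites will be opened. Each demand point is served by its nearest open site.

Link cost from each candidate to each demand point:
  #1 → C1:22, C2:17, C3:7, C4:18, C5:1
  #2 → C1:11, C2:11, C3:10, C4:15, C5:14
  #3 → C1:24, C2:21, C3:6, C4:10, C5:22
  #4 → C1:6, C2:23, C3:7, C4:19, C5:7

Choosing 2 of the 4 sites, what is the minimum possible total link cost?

Open {#1, #2}.
  C1→#2 11, C2→#2 11, C3→#1 7, C4→#2 15, C5→#1 1  ⇒ total 45.
Compare {#2, #4}: total 46.
Compare {#1, #4}: total 49.
No size-2 selection does better; minimum is 45.

45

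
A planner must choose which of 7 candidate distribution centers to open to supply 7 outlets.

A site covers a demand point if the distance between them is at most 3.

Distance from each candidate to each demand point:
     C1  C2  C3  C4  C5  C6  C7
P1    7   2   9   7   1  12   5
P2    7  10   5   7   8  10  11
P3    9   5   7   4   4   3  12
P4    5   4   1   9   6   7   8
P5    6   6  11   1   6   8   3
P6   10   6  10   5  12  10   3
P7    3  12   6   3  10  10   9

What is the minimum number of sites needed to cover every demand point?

Coverage sets (demand points within 3 of each site):
  P1: {C2, C5}
  P2: {}
  P3: {C6}
  P4: {C3}
  P5: {C4, C7}
  P6: {C7}
  P7: {C1, C4}
No 4 sites suffice: every size-4 union leaves at least one demand point uncovered.
But {P1, P3, P4, P5, P7} covers everything, so the minimum is 5.

5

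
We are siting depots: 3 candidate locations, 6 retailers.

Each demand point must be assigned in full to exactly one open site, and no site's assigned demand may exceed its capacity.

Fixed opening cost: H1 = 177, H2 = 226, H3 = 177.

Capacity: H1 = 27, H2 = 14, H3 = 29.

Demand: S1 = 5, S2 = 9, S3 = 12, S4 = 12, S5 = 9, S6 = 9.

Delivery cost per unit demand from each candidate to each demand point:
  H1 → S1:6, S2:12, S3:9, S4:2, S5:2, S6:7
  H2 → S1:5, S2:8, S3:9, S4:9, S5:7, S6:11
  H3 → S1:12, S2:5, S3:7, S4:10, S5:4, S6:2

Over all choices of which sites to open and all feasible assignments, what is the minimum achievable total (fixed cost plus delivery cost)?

Open {H1, H3}; cheapest assignment that respects the capacities:
  H1 (cap 27, load 27): S2, S5, S6 — cost 9×12 + 9×2 + 9×7 = 189
  H3 (cap 29, load 29): S1, S3, S4 — cost 5×12 + 12×7 + 12×10 = 264
  Shipping 453, fixed 354 → total 807.
  Any other capacity-feasible assignment to {H1, H3} ships for at least 453.
Compare {H1, H2, H3}: its best feasible assignment gives total 821.
Every other set of open sites that can feasibly serve all demand totals ≥ 821 even under its best assignment. Minimum: 807.

807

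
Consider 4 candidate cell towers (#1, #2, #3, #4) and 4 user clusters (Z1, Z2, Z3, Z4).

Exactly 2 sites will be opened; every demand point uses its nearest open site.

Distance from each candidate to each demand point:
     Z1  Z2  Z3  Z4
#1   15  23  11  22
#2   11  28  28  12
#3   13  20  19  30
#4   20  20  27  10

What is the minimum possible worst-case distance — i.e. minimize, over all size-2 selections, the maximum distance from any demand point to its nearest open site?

Open {#1, #4}.
  Farthest demand point is Z2 at distance 20 (to #4); all others are ≤ 20.
With {#2, #3} the worst case is 20.
With {#3, #4} the worst case is 20.
No size-2 selection achieves below 20.

20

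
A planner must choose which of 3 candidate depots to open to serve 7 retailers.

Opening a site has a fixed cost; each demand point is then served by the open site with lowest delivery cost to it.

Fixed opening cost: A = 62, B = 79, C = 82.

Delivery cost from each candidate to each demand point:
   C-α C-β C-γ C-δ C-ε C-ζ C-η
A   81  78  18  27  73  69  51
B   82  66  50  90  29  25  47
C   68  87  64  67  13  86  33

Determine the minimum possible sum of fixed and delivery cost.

Open {A, B}: assign each demand point to its cheapest open site.
  C-α→A 81, C-β→B 66, C-γ→A 18, C-δ→A 27, C-ε→B 29, C-ζ→B 25, C-η→B 47
  delivery cost 293, fixed 141 → total 434.
Compare {A, C}: delivery cost 306 + fixed 144 = 450.
Compare {A}: delivery cost 397 + fixed 62 = 459.
Compare {B}: delivery cost 389 + fixed 79 = 468.
All other subsets cost ≥ 450. Minimum total cost: 434.

434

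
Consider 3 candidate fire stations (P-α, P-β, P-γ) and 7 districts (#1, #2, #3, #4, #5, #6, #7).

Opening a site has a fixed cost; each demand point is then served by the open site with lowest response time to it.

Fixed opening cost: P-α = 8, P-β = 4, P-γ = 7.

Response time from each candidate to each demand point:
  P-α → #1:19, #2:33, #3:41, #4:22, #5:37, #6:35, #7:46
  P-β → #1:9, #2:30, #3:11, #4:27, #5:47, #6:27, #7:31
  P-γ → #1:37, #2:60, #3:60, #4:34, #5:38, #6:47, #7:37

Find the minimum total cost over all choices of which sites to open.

179

Open {P-α, P-β}: assign each demand point to its cheapest open site.
  #1→P-β 9, #2→P-β 30, #3→P-β 11, #4→P-α 22, #5→P-α 37, #6→P-β 27, #7→P-β 31
  response time 167, fixed 12 → total 179.
Compare {P-β, P-γ}: response time 173 + fixed 11 = 184.
Compare {P-β}: response time 182 + fixed 4 = 186.
Compare {P-α, P-β, P-γ}: response time 167 + fixed 19 = 186.
All other subsets cost ≥ 184. Minimum total cost: 179.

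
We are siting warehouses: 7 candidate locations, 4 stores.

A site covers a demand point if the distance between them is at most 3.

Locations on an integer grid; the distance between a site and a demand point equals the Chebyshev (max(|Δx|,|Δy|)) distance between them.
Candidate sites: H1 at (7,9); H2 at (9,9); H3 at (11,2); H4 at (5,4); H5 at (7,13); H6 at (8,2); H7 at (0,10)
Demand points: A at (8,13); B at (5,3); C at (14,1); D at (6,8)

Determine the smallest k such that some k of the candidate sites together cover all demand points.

Coverage sets (demand points within 3 of each site):
  H1: {D}
  H2: {D}
  H3: {C}
  H4: {B}
  H5: {A}
  H6: {B}
  H7: {}
No 3 sites suffice: every size-3 union leaves at least one demand point uncovered.
But {H1, H3, H4, H5} covers everything, so the minimum is 4.

4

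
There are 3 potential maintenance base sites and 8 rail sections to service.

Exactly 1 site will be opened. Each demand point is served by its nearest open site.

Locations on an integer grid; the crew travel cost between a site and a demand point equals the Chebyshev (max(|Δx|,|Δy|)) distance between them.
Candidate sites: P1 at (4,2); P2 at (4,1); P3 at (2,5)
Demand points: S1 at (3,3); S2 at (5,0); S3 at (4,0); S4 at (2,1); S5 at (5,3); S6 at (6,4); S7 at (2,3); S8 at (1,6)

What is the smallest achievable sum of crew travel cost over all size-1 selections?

16

Open {P1}.
  S1→P1 1, S2→P1 2, S3→P1 2, S4→P1 2, S5→P1 1, S6→P1 2, S7→P1 2, S8→P1 4  ⇒ total 16.
Compare {P2}: total 18.
Compare {P3}: total 26.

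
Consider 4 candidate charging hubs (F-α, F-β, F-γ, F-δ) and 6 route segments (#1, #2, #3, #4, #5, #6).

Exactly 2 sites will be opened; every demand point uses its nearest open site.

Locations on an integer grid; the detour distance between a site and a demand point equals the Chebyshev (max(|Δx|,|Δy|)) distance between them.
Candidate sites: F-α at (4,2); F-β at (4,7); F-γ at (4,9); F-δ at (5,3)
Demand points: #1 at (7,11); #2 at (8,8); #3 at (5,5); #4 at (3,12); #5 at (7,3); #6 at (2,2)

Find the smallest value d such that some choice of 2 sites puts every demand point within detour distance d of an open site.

4

Open {F-α, F-γ}.
  Farthest demand point is #2 at detour distance 4 (to F-γ); all others are ≤ 4.
With {F-γ, F-δ} the worst case is 4.
With {F-α, F-β} the worst case is 5.
No size-2 selection achieves below 4.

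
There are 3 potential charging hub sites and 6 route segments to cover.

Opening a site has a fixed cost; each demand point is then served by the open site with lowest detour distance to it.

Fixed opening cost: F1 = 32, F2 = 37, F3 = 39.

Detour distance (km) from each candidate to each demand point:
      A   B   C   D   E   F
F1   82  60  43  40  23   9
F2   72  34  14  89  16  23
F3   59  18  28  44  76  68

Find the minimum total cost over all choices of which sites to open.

Open {F1, F3}: assign each demand point to its cheapest open site.
  A→F3 59, B→F3 18, C→F3 28, D→F1 40, E→F1 23, F→F1 9
  detour distance 177, fixed 71 → total 248.
Compare {F2, F3}: detour distance 174 + fixed 76 = 250.
Compare {F1, F2}: detour distance 185 + fixed 69 = 254.
Compare {F1, F2, F3}: detour distance 156 + fixed 108 = 264.
All other subsets cost ≥ 250. Minimum total cost: 248.

248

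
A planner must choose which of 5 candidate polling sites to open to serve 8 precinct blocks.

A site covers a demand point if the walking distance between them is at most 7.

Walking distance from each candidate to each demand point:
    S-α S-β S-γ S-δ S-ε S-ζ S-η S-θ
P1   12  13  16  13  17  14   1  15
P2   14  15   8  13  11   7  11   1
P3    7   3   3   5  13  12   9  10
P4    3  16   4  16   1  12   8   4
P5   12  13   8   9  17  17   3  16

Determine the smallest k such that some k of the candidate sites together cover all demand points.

4

Coverage sets (demand points within 7 of each site):
  P1: {S-η}
  P2: {S-ζ, S-θ}
  P3: {S-α, S-β, S-γ, S-δ}
  P4: {S-α, S-γ, S-ε, S-θ}
  P5: {S-η}
No 3 sites suffice: every size-3 union leaves at least one demand point uncovered.
But {P1, P2, P3, P4} covers everything, so the minimum is 4.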